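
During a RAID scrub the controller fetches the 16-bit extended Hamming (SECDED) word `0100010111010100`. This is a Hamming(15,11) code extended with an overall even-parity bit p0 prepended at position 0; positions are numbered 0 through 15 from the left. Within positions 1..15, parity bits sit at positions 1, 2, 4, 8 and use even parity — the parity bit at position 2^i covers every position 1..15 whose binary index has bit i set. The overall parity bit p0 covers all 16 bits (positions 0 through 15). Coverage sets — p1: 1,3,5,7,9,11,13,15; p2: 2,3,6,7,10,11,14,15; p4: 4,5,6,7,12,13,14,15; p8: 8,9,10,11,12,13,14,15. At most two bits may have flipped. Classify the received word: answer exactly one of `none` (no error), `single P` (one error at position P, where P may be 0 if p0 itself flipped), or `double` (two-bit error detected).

single 4

s1: b1⊕b3⊕b5⊕b7⊕b9⊕b11⊕b13⊕b15 = 1⊕0⊕1⊕1⊕1⊕1⊕1⊕0 = 0
s2: b2⊕b3⊕b6⊕b7⊕b10⊕b11⊕b14⊕b15 = 0⊕0⊕0⊕1⊕0⊕1⊕0⊕0 = 0
s4: b4⊕b5⊕b6⊕b7⊕b12⊕b13⊕b14⊕b15 = 0⊕1⊕0⊕1⊕0⊕1⊕0⊕0 = 1
s8: b8⊕b9⊕b10⊕b11⊕b12⊕b13⊕b14⊕b15 = 1⊕1⊕0⊕1⊕0⊕1⊕0⊕0 = 0
Syndrome (s8...s1) = 0100 → position 4.
Overall parity (XOR of all 16 bits, including p0): 0⊕1⊕0⊕0⊕0⊕1⊕0⊕1⊕1⊕1⊕0⊕1⊕0⊕1⊕0⊕0 = 1
Overall=1, syndrome position=4 → single-bit error at position 4.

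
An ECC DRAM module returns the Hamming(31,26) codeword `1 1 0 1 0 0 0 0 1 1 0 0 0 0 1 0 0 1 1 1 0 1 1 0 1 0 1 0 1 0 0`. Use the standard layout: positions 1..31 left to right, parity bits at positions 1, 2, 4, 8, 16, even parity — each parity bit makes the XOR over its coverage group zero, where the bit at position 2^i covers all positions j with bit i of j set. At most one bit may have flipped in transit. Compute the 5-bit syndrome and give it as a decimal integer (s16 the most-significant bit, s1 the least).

s1: b1⊕b3⊕b5⊕b7⊕b9⊕b11⊕b13⊕b15⊕b17⊕b19⊕b21⊕b23⊕b25⊕b27⊕b29⊕b31 = 1⊕0⊕0⊕0⊕1⊕0⊕0⊕1⊕0⊕1⊕0⊕1⊕1⊕1⊕1⊕0 = 0
s2: b2⊕b3⊕b6⊕b7⊕b10⊕b11⊕b14⊕b15⊕b18⊕b19⊕b22⊕b23⊕b26⊕b27⊕b30⊕b31 = 1⊕0⊕0⊕0⊕1⊕0⊕0⊕1⊕1⊕1⊕1⊕1⊕0⊕1⊕0⊕0 = 0
s4: b4⊕b5⊕b6⊕b7⊕b12⊕b13⊕b14⊕b15⊕b20⊕b21⊕b22⊕b23⊕b28⊕b29⊕b30⊕b31 = 1⊕0⊕0⊕0⊕0⊕0⊕0⊕1⊕1⊕0⊕1⊕1⊕0⊕1⊕0⊕0 = 0
s8: b8⊕b9⊕b10⊕b11⊕b12⊕b13⊕b14⊕b15⊕b24⊕b25⊕b26⊕b27⊕b28⊕b29⊕b30⊕b31 = 0⊕1⊕1⊕0⊕0⊕0⊕0⊕1⊕0⊕1⊕0⊕1⊕0⊕1⊕0⊕0 = 0
s16: b16⊕b17⊕b18⊕b19⊕b20⊕b21⊕b22⊕b23⊕b24⊕b25⊕b26⊕b27⊕b28⊕b29⊕b30⊕b31 = 0⊕0⊕1⊕1⊕1⊕0⊕1⊕1⊕0⊕1⊕0⊕1⊕0⊕1⊕0⊕0 = 0
Syndrome (s16...s1) = 00000 → position 0 (no error).

0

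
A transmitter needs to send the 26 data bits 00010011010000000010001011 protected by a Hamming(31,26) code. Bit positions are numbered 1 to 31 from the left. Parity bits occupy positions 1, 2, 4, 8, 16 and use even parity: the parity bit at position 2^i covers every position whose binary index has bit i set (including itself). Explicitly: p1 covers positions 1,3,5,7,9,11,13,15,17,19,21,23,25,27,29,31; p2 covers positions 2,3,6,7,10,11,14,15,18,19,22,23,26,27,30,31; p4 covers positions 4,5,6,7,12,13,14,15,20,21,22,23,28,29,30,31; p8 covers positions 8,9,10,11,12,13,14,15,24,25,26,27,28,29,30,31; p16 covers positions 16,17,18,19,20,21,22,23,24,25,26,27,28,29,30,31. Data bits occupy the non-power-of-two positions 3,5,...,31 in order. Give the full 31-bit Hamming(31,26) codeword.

1100001100110100000000010001011

Place data bits at non-power-of-two positions: b3=0, b5=0, b6=0, b7=1, b9=0, b10=0, b11=1, b12=1, b13=0, b14=1, b15=0, b17=0, b18=0, b19=0, b20=0, b21=0, b22=0, b23=0, b24=1, b25=0, b26=0, b27=0, b28=1, b29=0, b30=1, b31=1.
p1 = XOR of data positions {3,5,7,9,11,13,15,17,19,21,23,25,27,29,31} = 0⊕0⊕1⊕0⊕1⊕0⊕0⊕0⊕0⊕0⊕0⊕0⊕0⊕0⊕1 = 1
p2 = XOR of data positions {3,6,7,10,11,14,15,18,19,22,23,26,27,30,31} = 0⊕0⊕1⊕0⊕1⊕1⊕0⊕0⊕0⊕0⊕0⊕0⊕0⊕1⊕1 = 1
p4 = XOR of data positions {5,6,7,12,13,14,15,20,21,22,23,28,29,30,31} = 0⊕0⊕1⊕1⊕0⊕1⊕0⊕0⊕0⊕0⊕0⊕1⊕0⊕1⊕1 = 0
p8 = XOR of data positions {9,10,11,12,13,14,15,24,25,26,27,28,29,30,31} = 0⊕0⊕1⊕1⊕0⊕1⊕0⊕1⊕0⊕0⊕0⊕1⊕0⊕1⊕1 = 1
p16 = XOR of data positions {17,18,19,20,21,22,23,24,25,26,27,28,29,30,31} = 0⊕0⊕0⊕0⊕0⊕0⊕0⊕1⊕0⊕0⊕0⊕1⊕0⊕1⊕1 = 0
Codeword b1..b31 = 1100001100110100000000010001011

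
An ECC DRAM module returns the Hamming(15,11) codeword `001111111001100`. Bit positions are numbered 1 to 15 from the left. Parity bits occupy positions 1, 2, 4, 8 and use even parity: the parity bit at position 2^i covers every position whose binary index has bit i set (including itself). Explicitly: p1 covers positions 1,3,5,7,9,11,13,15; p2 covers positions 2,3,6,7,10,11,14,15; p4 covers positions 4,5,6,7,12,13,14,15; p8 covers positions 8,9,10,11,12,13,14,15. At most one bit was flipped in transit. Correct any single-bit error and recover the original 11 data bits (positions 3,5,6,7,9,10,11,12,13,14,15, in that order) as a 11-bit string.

s1: b1⊕b3⊕b5⊕b7⊕b9⊕b11⊕b13⊕b15 = 0⊕1⊕1⊕1⊕1⊕0⊕1⊕0 = 1
s2: b2⊕b3⊕b6⊕b7⊕b10⊕b11⊕b14⊕b15 = 0⊕1⊕1⊕1⊕0⊕0⊕0⊕0 = 1
s4: b4⊕b5⊕b6⊕b7⊕b12⊕b13⊕b14⊕b15 = 1⊕1⊕1⊕1⊕1⊕1⊕0⊕0 = 0
s8: b8⊕b9⊕b10⊕b11⊕b12⊕b13⊕b14⊕b15 = 1⊕1⊕0⊕0⊕1⊕1⊕0⊕0 = 0
Syndrome (s8...s1) = 0011 → position 3.
Flip bit 3: corrected codeword = 000111111001100
Data bits at positions 3,5,6,7,9,10,11,12,13,14,15: 01111001100

01111001100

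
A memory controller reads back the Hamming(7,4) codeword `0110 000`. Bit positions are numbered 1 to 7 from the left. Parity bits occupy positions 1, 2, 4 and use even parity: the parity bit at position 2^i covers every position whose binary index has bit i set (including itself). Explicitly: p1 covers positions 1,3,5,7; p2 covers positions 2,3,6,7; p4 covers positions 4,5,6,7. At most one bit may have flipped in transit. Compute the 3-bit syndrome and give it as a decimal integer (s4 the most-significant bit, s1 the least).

1

s1: b1⊕b3⊕b5⊕b7 = 0⊕1⊕0⊕0 = 1
s2: b2⊕b3⊕b6⊕b7 = 1⊕1⊕0⊕0 = 0
s4: b4⊕b5⊕b6⊕b7 = 0⊕0⊕0⊕0 = 0
Syndrome (s4...s1) = 001 → position 1.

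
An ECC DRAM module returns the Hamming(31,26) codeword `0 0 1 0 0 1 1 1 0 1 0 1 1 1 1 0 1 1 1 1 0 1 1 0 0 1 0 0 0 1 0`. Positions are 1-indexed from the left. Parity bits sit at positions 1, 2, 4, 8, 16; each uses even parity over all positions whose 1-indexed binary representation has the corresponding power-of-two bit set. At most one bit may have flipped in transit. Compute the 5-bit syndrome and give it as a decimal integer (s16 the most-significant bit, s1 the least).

s1: b1⊕b3⊕b5⊕b7⊕b9⊕b11⊕b13⊕b15⊕b17⊕b19⊕b21⊕b23⊕b25⊕b27⊕b29⊕b31 = 0⊕1⊕0⊕1⊕0⊕0⊕1⊕1⊕1⊕1⊕0⊕1⊕0⊕0⊕0⊕0 = 1
s2: b2⊕b3⊕b6⊕b7⊕b10⊕b11⊕b14⊕b15⊕b18⊕b19⊕b22⊕b23⊕b26⊕b27⊕b30⊕b31 = 0⊕1⊕1⊕1⊕1⊕0⊕1⊕1⊕1⊕1⊕1⊕1⊕1⊕0⊕1⊕0 = 0
s4: b4⊕b5⊕b6⊕b7⊕b12⊕b13⊕b14⊕b15⊕b20⊕b21⊕b22⊕b23⊕b28⊕b29⊕b30⊕b31 = 0⊕0⊕1⊕1⊕1⊕1⊕1⊕1⊕1⊕0⊕1⊕1⊕0⊕0⊕1⊕0 = 0
s8: b8⊕b9⊕b10⊕b11⊕b12⊕b13⊕b14⊕b15⊕b24⊕b25⊕b26⊕b27⊕b28⊕b29⊕b30⊕b31 = 1⊕0⊕1⊕0⊕1⊕1⊕1⊕1⊕0⊕0⊕1⊕0⊕0⊕0⊕1⊕0 = 0
s16: b16⊕b17⊕b18⊕b19⊕b20⊕b21⊕b22⊕b23⊕b24⊕b25⊕b26⊕b27⊕b28⊕b29⊕b30⊕b31 = 0⊕1⊕1⊕1⊕1⊕0⊕1⊕1⊕0⊕0⊕1⊕0⊕0⊕0⊕1⊕0 = 0
Syndrome (s16...s1) = 00001 → position 1.

1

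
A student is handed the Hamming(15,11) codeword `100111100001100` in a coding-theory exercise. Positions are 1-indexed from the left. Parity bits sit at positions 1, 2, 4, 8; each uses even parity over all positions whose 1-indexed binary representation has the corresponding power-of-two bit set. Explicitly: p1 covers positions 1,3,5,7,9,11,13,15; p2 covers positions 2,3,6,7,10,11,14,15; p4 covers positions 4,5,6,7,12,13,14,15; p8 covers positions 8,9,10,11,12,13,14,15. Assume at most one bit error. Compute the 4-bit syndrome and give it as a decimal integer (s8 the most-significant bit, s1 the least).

s1: b1⊕b3⊕b5⊕b7⊕b9⊕b11⊕b13⊕b15 = 1⊕0⊕1⊕1⊕0⊕0⊕1⊕0 = 0
s2: b2⊕b3⊕b6⊕b7⊕b10⊕b11⊕b14⊕b15 = 0⊕0⊕1⊕1⊕0⊕0⊕0⊕0 = 0
s4: b4⊕b5⊕b6⊕b7⊕b12⊕b13⊕b14⊕b15 = 1⊕1⊕1⊕1⊕1⊕1⊕0⊕0 = 0
s8: b8⊕b9⊕b10⊕b11⊕b12⊕b13⊕b14⊕b15 = 0⊕0⊕0⊕0⊕1⊕1⊕0⊕0 = 0
Syndrome (s8...s1) = 0000 → position 0 (no error).

0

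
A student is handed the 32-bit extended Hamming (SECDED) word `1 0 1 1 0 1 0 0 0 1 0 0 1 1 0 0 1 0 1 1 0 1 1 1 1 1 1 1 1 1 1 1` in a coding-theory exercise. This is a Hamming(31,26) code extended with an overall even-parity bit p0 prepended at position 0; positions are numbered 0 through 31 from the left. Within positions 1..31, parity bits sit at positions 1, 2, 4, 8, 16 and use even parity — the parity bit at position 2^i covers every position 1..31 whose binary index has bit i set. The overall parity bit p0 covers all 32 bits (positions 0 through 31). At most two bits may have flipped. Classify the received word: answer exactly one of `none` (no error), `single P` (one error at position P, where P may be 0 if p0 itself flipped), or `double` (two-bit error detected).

s1: b1⊕b3⊕b5⊕b7⊕b9⊕b11⊕b13⊕b15⊕b17⊕b19⊕b21⊕b23⊕b25⊕b27⊕b29⊕b31 = 0⊕1⊕1⊕0⊕1⊕0⊕1⊕0⊕0⊕1⊕1⊕1⊕1⊕1⊕1⊕1 = 1
s2: b2⊕b3⊕b6⊕b7⊕b10⊕b11⊕b14⊕b15⊕b18⊕b19⊕b22⊕b23⊕b26⊕b27⊕b30⊕b31 = 1⊕1⊕0⊕0⊕0⊕0⊕0⊕0⊕1⊕1⊕1⊕1⊕1⊕1⊕1⊕1 = 0
s4: b4⊕b5⊕b6⊕b7⊕b12⊕b13⊕b14⊕b15⊕b20⊕b21⊕b22⊕b23⊕b28⊕b29⊕b30⊕b31 = 0⊕1⊕0⊕0⊕1⊕1⊕0⊕0⊕0⊕1⊕1⊕1⊕1⊕1⊕1⊕1 = 0
s8: b8⊕b9⊕b10⊕b11⊕b12⊕b13⊕b14⊕b15⊕b24⊕b25⊕b26⊕b27⊕b28⊕b29⊕b30⊕b31 = 0⊕1⊕0⊕0⊕1⊕1⊕0⊕0⊕1⊕1⊕1⊕1⊕1⊕1⊕1⊕1 = 1
s16: b16⊕b17⊕b18⊕b19⊕b20⊕b21⊕b22⊕b23⊕b24⊕b25⊕b26⊕b27⊕b28⊕b29⊕b30⊕b31 = 1⊕0⊕1⊕1⊕0⊕1⊕1⊕1⊕1⊕1⊕1⊕1⊕1⊕1⊕1⊕1 = 0
Syndrome (s16...s1) = 01001 → position 9.
Overall parity (XOR of all 32 bits, including p0): 1⊕0⊕1⊕1⊕0⊕1⊕0⊕0⊕0⊕1⊕0⊕0⊕1⊕1⊕0⊕0⊕1⊕0⊕1⊕1⊕0⊕1⊕1⊕1⊕1⊕1⊕1⊕1⊕1⊕1⊕1⊕1 = 1
Overall=1, syndrome position=9 → single-bit error at position 9.

single 9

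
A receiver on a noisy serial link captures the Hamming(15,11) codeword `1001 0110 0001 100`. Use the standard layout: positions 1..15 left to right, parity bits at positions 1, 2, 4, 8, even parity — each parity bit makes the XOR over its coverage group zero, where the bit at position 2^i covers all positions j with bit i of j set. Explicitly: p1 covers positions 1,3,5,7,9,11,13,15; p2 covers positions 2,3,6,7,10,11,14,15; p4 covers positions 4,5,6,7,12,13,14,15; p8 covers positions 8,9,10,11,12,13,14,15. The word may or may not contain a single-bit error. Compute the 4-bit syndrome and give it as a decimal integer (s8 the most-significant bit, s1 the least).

5

s1: b1⊕b3⊕b5⊕b7⊕b9⊕b11⊕b13⊕b15 = 1⊕0⊕0⊕1⊕0⊕0⊕1⊕0 = 1
s2: b2⊕b3⊕b6⊕b7⊕b10⊕b11⊕b14⊕b15 = 0⊕0⊕1⊕1⊕0⊕0⊕0⊕0 = 0
s4: b4⊕b5⊕b6⊕b7⊕b12⊕b13⊕b14⊕b15 = 1⊕0⊕1⊕1⊕1⊕1⊕0⊕0 = 1
s8: b8⊕b9⊕b10⊕b11⊕b12⊕b13⊕b14⊕b15 = 0⊕0⊕0⊕0⊕1⊕1⊕0⊕0 = 0
Syndrome (s8...s1) = 0101 → position 5.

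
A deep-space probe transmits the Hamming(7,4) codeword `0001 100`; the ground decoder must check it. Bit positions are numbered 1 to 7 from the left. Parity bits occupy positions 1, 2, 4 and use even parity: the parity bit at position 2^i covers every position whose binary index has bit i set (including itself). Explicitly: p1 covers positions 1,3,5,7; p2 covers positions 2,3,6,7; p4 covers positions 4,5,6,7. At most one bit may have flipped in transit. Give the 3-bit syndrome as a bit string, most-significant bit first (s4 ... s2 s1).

s1: b1⊕b3⊕b5⊕b7 = 0⊕0⊕1⊕0 = 1
s2: b2⊕b3⊕b6⊕b7 = 0⊕0⊕0⊕0 = 0
s4: b4⊕b5⊕b6⊕b7 = 1⊕1⊕0⊕0 = 0
Syndrome (s4...s1) = 001 → position 1.

001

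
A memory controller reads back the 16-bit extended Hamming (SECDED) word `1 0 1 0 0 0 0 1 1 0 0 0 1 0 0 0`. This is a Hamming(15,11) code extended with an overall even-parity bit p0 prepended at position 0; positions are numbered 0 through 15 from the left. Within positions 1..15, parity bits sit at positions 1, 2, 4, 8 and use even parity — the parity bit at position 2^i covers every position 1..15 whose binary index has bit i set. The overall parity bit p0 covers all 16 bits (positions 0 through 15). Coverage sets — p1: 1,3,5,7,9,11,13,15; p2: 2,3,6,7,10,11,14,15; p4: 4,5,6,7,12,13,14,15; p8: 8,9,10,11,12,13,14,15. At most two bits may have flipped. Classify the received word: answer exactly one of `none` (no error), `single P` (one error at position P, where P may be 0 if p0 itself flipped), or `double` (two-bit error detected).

s1: b1⊕b3⊕b5⊕b7⊕b9⊕b11⊕b13⊕b15 = 0⊕0⊕0⊕1⊕0⊕0⊕0⊕0 = 1
s2: b2⊕b3⊕b6⊕b7⊕b10⊕b11⊕b14⊕b15 = 1⊕0⊕0⊕1⊕0⊕0⊕0⊕0 = 0
s4: b4⊕b5⊕b6⊕b7⊕b12⊕b13⊕b14⊕b15 = 0⊕0⊕0⊕1⊕1⊕0⊕0⊕0 = 0
s8: b8⊕b9⊕b10⊕b11⊕b12⊕b13⊕b14⊕b15 = 1⊕0⊕0⊕0⊕1⊕0⊕0⊕0 = 0
Syndrome (s8...s1) = 0001 → position 1.
Overall parity (XOR of all 16 bits, including p0): 1⊕0⊕1⊕0⊕0⊕0⊕0⊕1⊕1⊕0⊕0⊕0⊕1⊕0⊕0⊕0 = 1
Overall=1, syndrome position=1 → single-bit error at position 1.

single 1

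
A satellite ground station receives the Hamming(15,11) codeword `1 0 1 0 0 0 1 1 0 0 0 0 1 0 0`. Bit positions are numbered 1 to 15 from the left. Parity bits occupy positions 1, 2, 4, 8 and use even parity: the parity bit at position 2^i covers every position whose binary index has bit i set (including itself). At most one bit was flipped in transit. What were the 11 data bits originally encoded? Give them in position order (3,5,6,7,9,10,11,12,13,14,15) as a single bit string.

10010000100

s1: b1⊕b3⊕b5⊕b7⊕b9⊕b11⊕b13⊕b15 = 1⊕1⊕0⊕1⊕0⊕0⊕1⊕0 = 0
s2: b2⊕b3⊕b6⊕b7⊕b10⊕b11⊕b14⊕b15 = 0⊕1⊕0⊕1⊕0⊕0⊕0⊕0 = 0
s4: b4⊕b5⊕b6⊕b7⊕b12⊕b13⊕b14⊕b15 = 0⊕0⊕0⊕1⊕0⊕1⊕0⊕0 = 0
s8: b8⊕b9⊕b10⊕b11⊕b12⊕b13⊕b14⊕b15 = 1⊕0⊕0⊕0⊕0⊕1⊕0⊕0 = 0
Syndrome (s8...s1) = 0000 → position 0 (no error).
No correction needed.
Data bits at positions 3,5,6,7,9,10,11,12,13,14,15: 10010000100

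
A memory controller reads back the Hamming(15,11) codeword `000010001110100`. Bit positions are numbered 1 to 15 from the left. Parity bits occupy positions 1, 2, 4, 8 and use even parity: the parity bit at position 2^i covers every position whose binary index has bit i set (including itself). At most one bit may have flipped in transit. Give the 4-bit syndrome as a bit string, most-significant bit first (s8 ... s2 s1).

0000

s1: b1⊕b3⊕b5⊕b7⊕b9⊕b11⊕b13⊕b15 = 0⊕0⊕1⊕0⊕1⊕1⊕1⊕0 = 0
s2: b2⊕b3⊕b6⊕b7⊕b10⊕b11⊕b14⊕b15 = 0⊕0⊕0⊕0⊕1⊕1⊕0⊕0 = 0
s4: b4⊕b5⊕b6⊕b7⊕b12⊕b13⊕b14⊕b15 = 0⊕1⊕0⊕0⊕0⊕1⊕0⊕0 = 0
s8: b8⊕b9⊕b10⊕b11⊕b12⊕b13⊕b14⊕b15 = 0⊕1⊕1⊕1⊕0⊕1⊕0⊕0 = 0
Syndrome (s8...s1) = 0000 → position 0 (no error).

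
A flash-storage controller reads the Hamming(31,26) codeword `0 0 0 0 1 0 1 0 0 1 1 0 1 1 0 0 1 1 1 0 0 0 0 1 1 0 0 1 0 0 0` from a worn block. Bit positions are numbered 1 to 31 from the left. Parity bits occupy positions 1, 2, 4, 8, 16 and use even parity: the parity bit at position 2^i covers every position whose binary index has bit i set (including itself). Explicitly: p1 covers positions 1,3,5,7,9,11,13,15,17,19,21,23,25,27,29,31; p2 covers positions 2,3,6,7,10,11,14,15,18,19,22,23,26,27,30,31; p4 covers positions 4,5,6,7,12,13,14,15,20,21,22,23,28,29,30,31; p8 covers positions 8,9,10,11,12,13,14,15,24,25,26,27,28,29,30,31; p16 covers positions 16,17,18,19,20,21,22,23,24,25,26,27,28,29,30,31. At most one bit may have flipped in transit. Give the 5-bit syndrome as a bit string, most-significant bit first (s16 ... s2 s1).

01101

s1: b1⊕b3⊕b5⊕b7⊕b9⊕b11⊕b13⊕b15⊕b17⊕b19⊕b21⊕b23⊕b25⊕b27⊕b29⊕b31 = 0⊕0⊕1⊕1⊕0⊕1⊕1⊕0⊕1⊕1⊕0⊕0⊕1⊕0⊕0⊕0 = 1
s2: b2⊕b3⊕b6⊕b7⊕b10⊕b11⊕b14⊕b15⊕b18⊕b19⊕b22⊕b23⊕b26⊕b27⊕b30⊕b31 = 0⊕0⊕0⊕1⊕1⊕1⊕1⊕0⊕1⊕1⊕0⊕0⊕0⊕0⊕0⊕0 = 0
s4: b4⊕b5⊕b6⊕b7⊕b12⊕b13⊕b14⊕b15⊕b20⊕b21⊕b22⊕b23⊕b28⊕b29⊕b30⊕b31 = 0⊕1⊕0⊕1⊕0⊕1⊕1⊕0⊕0⊕0⊕0⊕0⊕1⊕0⊕0⊕0 = 1
s8: b8⊕b9⊕b10⊕b11⊕b12⊕b13⊕b14⊕b15⊕b24⊕b25⊕b26⊕b27⊕b28⊕b29⊕b30⊕b31 = 0⊕0⊕1⊕1⊕0⊕1⊕1⊕0⊕1⊕1⊕0⊕0⊕1⊕0⊕0⊕0 = 1
s16: b16⊕b17⊕b18⊕b19⊕b20⊕b21⊕b22⊕b23⊕b24⊕b25⊕b26⊕b27⊕b28⊕b29⊕b30⊕b31 = 0⊕1⊕1⊕1⊕0⊕0⊕0⊕0⊕1⊕1⊕0⊕0⊕1⊕0⊕0⊕0 = 0
Syndrome (s16...s1) = 01101 → position 13.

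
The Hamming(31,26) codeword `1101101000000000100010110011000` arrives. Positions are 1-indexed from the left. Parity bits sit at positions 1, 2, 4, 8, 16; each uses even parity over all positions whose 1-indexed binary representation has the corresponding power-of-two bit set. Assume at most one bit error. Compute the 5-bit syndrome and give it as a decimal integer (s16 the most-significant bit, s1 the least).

9

s1: b1⊕b3⊕b5⊕b7⊕b9⊕b11⊕b13⊕b15⊕b17⊕b19⊕b21⊕b23⊕b25⊕b27⊕b29⊕b31 = 1⊕0⊕1⊕1⊕0⊕0⊕0⊕0⊕1⊕0⊕1⊕1⊕0⊕1⊕0⊕0 = 1
s2: b2⊕b3⊕b6⊕b7⊕b10⊕b11⊕b14⊕b15⊕b18⊕b19⊕b22⊕b23⊕b26⊕b27⊕b30⊕b31 = 1⊕0⊕0⊕1⊕0⊕0⊕0⊕0⊕0⊕0⊕0⊕1⊕0⊕1⊕0⊕0 = 0
s4: b4⊕b5⊕b6⊕b7⊕b12⊕b13⊕b14⊕b15⊕b20⊕b21⊕b22⊕b23⊕b28⊕b29⊕b30⊕b31 = 1⊕1⊕0⊕1⊕0⊕0⊕0⊕0⊕0⊕1⊕0⊕1⊕1⊕0⊕0⊕0 = 0
s8: b8⊕b9⊕b10⊕b11⊕b12⊕b13⊕b14⊕b15⊕b24⊕b25⊕b26⊕b27⊕b28⊕b29⊕b30⊕b31 = 0⊕0⊕0⊕0⊕0⊕0⊕0⊕0⊕1⊕0⊕0⊕1⊕1⊕0⊕0⊕0 = 1
s16: b16⊕b17⊕b18⊕b19⊕b20⊕b21⊕b22⊕b23⊕b24⊕b25⊕b26⊕b27⊕b28⊕b29⊕b30⊕b31 = 0⊕1⊕0⊕0⊕0⊕1⊕0⊕1⊕1⊕0⊕0⊕1⊕1⊕0⊕0⊕0 = 0
Syndrome (s16...s1) = 01001 → position 9.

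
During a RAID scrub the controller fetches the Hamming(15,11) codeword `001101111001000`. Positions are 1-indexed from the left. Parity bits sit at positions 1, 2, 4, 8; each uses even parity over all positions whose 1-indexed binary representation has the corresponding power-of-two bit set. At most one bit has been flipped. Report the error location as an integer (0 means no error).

11

s1: b1⊕b3⊕b5⊕b7⊕b9⊕b11⊕b13⊕b15 = 0⊕1⊕0⊕1⊕1⊕0⊕0⊕0 = 1
s2: b2⊕b3⊕b6⊕b7⊕b10⊕b11⊕b14⊕b15 = 0⊕1⊕1⊕1⊕0⊕0⊕0⊕0 = 1
s4: b4⊕b5⊕b6⊕b7⊕b12⊕b13⊕b14⊕b15 = 1⊕0⊕1⊕1⊕1⊕0⊕0⊕0 = 0
s8: b8⊕b9⊕b10⊕b11⊕b12⊕b13⊕b14⊕b15 = 1⊕1⊕0⊕0⊕1⊕0⊕0⊕0 = 1
Syndrome (s8...s1) = 1011 → position 11.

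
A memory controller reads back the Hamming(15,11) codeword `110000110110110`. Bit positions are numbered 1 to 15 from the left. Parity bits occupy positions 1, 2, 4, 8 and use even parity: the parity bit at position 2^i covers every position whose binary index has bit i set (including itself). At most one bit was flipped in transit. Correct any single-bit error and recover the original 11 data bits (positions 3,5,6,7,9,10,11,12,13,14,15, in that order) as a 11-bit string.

00010110100

s1: b1⊕b3⊕b5⊕b7⊕b9⊕b11⊕b13⊕b15 = 1⊕0⊕0⊕1⊕0⊕1⊕1⊕0 = 0
s2: b2⊕b3⊕b6⊕b7⊕b10⊕b11⊕b14⊕b15 = 1⊕0⊕0⊕1⊕1⊕1⊕1⊕0 = 1
s4: b4⊕b5⊕b6⊕b7⊕b12⊕b13⊕b14⊕b15 = 0⊕0⊕0⊕1⊕0⊕1⊕1⊕0 = 1
s8: b8⊕b9⊕b10⊕b11⊕b12⊕b13⊕b14⊕b15 = 1⊕0⊕1⊕1⊕0⊕1⊕1⊕0 = 1
Syndrome (s8...s1) = 1110 → position 14.
Flip bit 14: corrected codeword = 110000110110100
Data bits at positions 3,5,6,7,9,10,11,12,13,14,15: 00010110100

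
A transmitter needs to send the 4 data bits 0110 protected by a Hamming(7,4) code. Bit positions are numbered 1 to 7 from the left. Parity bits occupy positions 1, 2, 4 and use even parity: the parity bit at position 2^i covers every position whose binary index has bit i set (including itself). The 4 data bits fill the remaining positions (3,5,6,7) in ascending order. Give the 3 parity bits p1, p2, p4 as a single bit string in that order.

110

Place data bits at non-power-of-two positions: b3=0, b5=1, b6=1, b7=0.
p1 = XOR of data positions {3,5,7} = 0⊕1⊕0 = 1
p2 = XOR of data positions {3,6,7} = 0⊕1⊕0 = 1
p4 = XOR of data positions {5,6,7} = 1⊕1⊕0 = 0
Parity bits p1,p2,p4 = 110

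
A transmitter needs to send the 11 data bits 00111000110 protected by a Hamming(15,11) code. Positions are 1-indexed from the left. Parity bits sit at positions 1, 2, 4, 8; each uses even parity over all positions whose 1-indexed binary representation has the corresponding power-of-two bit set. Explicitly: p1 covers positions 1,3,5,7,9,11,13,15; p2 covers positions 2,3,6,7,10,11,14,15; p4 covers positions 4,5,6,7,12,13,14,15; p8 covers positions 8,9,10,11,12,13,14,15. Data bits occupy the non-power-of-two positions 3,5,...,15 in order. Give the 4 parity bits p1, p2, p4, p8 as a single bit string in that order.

1101

Place data bits at non-power-of-two positions: b3=0, b5=0, b6=1, b7=1, b9=1, b10=0, b11=0, b12=0, b13=1, b14=1, b15=0.
p1 = XOR of data positions {3,5,7,9,11,13,15} = 0⊕0⊕1⊕1⊕0⊕1⊕0 = 1
p2 = XOR of data positions {3,6,7,10,11,14,15} = 0⊕1⊕1⊕0⊕0⊕1⊕0 = 1
p4 = XOR of data positions {5,6,7,12,13,14,15} = 0⊕1⊕1⊕0⊕1⊕1⊕0 = 0
p8 = XOR of data positions {9,10,11,12,13,14,15} = 1⊕0⊕0⊕0⊕1⊕1⊕0 = 1
Parity bits p1,p2,p4,p8 = 1101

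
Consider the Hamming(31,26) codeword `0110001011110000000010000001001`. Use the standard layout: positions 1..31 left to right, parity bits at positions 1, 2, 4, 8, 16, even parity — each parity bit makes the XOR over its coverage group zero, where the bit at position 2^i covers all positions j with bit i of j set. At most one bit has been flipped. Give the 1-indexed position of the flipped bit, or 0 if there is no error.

20

s1: b1⊕b3⊕b5⊕b7⊕b9⊕b11⊕b13⊕b15⊕b17⊕b19⊕b21⊕b23⊕b25⊕b27⊕b29⊕b31 = 0⊕1⊕0⊕1⊕1⊕1⊕0⊕0⊕0⊕0⊕1⊕0⊕0⊕0⊕0⊕1 = 0
s2: b2⊕b3⊕b6⊕b7⊕b10⊕b11⊕b14⊕b15⊕b18⊕b19⊕b22⊕b23⊕b26⊕b27⊕b30⊕b31 = 1⊕1⊕0⊕1⊕1⊕1⊕0⊕0⊕0⊕0⊕0⊕0⊕0⊕0⊕0⊕1 = 0
s4: b4⊕b5⊕b6⊕b7⊕b12⊕b13⊕b14⊕b15⊕b20⊕b21⊕b22⊕b23⊕b28⊕b29⊕b30⊕b31 = 0⊕0⊕0⊕1⊕1⊕0⊕0⊕0⊕0⊕1⊕0⊕0⊕1⊕0⊕0⊕1 = 1
s8: b8⊕b9⊕b10⊕b11⊕b12⊕b13⊕b14⊕b15⊕b24⊕b25⊕b26⊕b27⊕b28⊕b29⊕b30⊕b31 = 0⊕1⊕1⊕1⊕1⊕0⊕0⊕0⊕0⊕0⊕0⊕0⊕1⊕0⊕0⊕1 = 0
s16: b16⊕b17⊕b18⊕b19⊕b20⊕b21⊕b22⊕b23⊕b24⊕b25⊕b26⊕b27⊕b28⊕b29⊕b30⊕b31 = 0⊕0⊕0⊕0⊕0⊕1⊕0⊕0⊕0⊕0⊕0⊕0⊕1⊕0⊕0⊕1 = 1
Syndrome (s16...s1) = 10100 → position 20.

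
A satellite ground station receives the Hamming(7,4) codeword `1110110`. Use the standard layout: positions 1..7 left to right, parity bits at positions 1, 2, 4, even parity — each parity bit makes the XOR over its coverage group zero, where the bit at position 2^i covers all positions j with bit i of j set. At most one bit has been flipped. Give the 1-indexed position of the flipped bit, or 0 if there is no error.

3

s1: b1⊕b3⊕b5⊕b7 = 1⊕1⊕1⊕0 = 1
s2: b2⊕b3⊕b6⊕b7 = 1⊕1⊕1⊕0 = 1
s4: b4⊕b5⊕b6⊕b7 = 0⊕1⊕1⊕0 = 0
Syndrome (s4...s1) = 011 → position 3.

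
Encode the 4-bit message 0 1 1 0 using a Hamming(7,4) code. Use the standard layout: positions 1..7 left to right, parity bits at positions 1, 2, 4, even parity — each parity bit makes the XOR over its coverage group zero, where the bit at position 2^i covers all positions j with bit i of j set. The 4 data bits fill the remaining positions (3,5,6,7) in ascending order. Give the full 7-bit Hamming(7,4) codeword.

Place data bits at non-power-of-two positions: b3=0, b5=1, b6=1, b7=0.
p1 = XOR of data positions {3,5,7} = 0⊕1⊕0 = 1
p2 = XOR of data positions {3,6,7} = 0⊕1⊕0 = 1
p4 = XOR of data positions {5,6,7} = 1⊕1⊕0 = 0
Codeword b1..b7 = 1100110

1100110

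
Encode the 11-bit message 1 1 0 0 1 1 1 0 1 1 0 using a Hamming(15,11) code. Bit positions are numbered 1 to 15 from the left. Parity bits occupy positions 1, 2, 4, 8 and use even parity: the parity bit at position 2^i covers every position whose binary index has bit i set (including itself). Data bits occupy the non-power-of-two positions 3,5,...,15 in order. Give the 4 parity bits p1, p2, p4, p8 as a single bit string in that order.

1011

Place data bits at non-power-of-two positions: b3=1, b5=1, b6=0, b7=0, b9=1, b10=1, b11=1, b12=0, b13=1, b14=1, b15=0.
p1 = XOR of data positions {3,5,7,9,11,13,15} = 1⊕1⊕0⊕1⊕1⊕1⊕0 = 1
p2 = XOR of data positions {3,6,7,10,11,14,15} = 1⊕0⊕0⊕1⊕1⊕1⊕0 = 0
p4 = XOR of data positions {5,6,7,12,13,14,15} = 1⊕0⊕0⊕0⊕1⊕1⊕0 = 1
p8 = XOR of data positions {9,10,11,12,13,14,15} = 1⊕1⊕1⊕0⊕1⊕1⊕0 = 1
Parity bits p1,p2,p4,p8 = 1011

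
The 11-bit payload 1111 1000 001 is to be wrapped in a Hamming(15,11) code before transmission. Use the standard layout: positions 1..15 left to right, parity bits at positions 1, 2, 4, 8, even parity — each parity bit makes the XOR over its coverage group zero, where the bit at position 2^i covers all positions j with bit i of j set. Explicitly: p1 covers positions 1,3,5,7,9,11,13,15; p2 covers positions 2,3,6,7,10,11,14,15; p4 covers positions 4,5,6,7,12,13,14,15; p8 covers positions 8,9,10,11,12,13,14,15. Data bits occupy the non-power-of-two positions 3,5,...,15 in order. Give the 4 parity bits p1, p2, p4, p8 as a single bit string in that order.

Place data bits at non-power-of-two positions: b3=1, b5=1, b6=1, b7=1, b9=1, b10=0, b11=0, b12=0, b13=0, b14=0, b15=1.
p1 = XOR of data positions {3,5,7,9,11,13,15} = 1⊕1⊕1⊕1⊕0⊕0⊕1 = 1
p2 = XOR of data positions {3,6,7,10,11,14,15} = 1⊕1⊕1⊕0⊕0⊕0⊕1 = 0
p4 = XOR of data positions {5,6,7,12,13,14,15} = 1⊕1⊕1⊕0⊕0⊕0⊕1 = 0
p8 = XOR of data positions {9,10,11,12,13,14,15} = 1⊕0⊕0⊕0⊕0⊕0⊕1 = 0
Parity bits p1,p2,p4,p8 = 1000

1000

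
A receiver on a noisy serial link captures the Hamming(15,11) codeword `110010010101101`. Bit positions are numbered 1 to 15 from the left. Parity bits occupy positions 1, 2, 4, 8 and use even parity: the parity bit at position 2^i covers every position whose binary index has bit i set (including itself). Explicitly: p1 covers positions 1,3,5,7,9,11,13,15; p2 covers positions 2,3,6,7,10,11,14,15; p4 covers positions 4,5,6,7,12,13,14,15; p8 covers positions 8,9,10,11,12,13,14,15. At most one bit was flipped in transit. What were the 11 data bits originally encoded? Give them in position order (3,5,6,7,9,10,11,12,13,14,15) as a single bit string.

s1: b1⊕b3⊕b5⊕b7⊕b9⊕b11⊕b13⊕b15 = 1⊕0⊕1⊕0⊕0⊕0⊕1⊕1 = 0
s2: b2⊕b3⊕b6⊕b7⊕b10⊕b11⊕b14⊕b15 = 1⊕0⊕0⊕0⊕1⊕0⊕0⊕1 = 1
s4: b4⊕b5⊕b6⊕b7⊕b12⊕b13⊕b14⊕b15 = 0⊕1⊕0⊕0⊕1⊕1⊕0⊕1 = 0
s8: b8⊕b9⊕b10⊕b11⊕b12⊕b13⊕b14⊕b15 = 1⊕0⊕1⊕0⊕1⊕1⊕0⊕1 = 1
Syndrome (s8...s1) = 1010 → position 10.
Flip bit 10: corrected codeword = 110010010001101
Data bits at positions 3,5,6,7,9,10,11,12,13,14,15: 01000001101

01000001101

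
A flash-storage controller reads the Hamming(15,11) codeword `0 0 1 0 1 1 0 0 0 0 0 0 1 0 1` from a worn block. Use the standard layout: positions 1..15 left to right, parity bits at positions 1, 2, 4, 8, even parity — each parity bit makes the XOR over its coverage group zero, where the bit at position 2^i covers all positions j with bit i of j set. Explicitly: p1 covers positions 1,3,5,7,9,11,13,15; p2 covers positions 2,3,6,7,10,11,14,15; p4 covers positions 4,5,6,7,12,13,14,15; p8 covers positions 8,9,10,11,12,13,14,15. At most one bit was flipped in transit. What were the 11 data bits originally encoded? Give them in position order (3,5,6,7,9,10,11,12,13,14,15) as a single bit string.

11100000101

s1: b1⊕b3⊕b5⊕b7⊕b9⊕b11⊕b13⊕b15 = 0⊕1⊕1⊕0⊕0⊕0⊕1⊕1 = 0
s2: b2⊕b3⊕b6⊕b7⊕b10⊕b11⊕b14⊕b15 = 0⊕1⊕1⊕0⊕0⊕0⊕0⊕1 = 1
s4: b4⊕b5⊕b6⊕b7⊕b12⊕b13⊕b14⊕b15 = 0⊕1⊕1⊕0⊕0⊕1⊕0⊕1 = 0
s8: b8⊕b9⊕b10⊕b11⊕b12⊕b13⊕b14⊕b15 = 0⊕0⊕0⊕0⊕0⊕1⊕0⊕1 = 0
Syndrome (s8...s1) = 0010 → position 2.
Flip bit 2: corrected codeword = 011011000000101
Data bits at positions 3,5,6,7,9,10,11,12,13,14,15: 11100000101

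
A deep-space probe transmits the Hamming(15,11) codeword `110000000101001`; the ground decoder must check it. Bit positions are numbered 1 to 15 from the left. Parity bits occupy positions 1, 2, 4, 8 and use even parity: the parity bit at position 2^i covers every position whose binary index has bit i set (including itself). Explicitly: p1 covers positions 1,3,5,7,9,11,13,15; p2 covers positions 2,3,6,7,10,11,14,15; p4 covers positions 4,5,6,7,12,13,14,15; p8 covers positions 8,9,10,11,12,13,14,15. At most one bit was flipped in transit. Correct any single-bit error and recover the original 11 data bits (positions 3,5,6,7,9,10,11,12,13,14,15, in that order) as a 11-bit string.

s1: b1⊕b3⊕b5⊕b7⊕b9⊕b11⊕b13⊕b15 = 1⊕0⊕0⊕0⊕0⊕0⊕0⊕1 = 0
s2: b2⊕b3⊕b6⊕b7⊕b10⊕b11⊕b14⊕b15 = 1⊕0⊕0⊕0⊕1⊕0⊕0⊕1 = 1
s4: b4⊕b5⊕b6⊕b7⊕b12⊕b13⊕b14⊕b15 = 0⊕0⊕0⊕0⊕1⊕0⊕0⊕1 = 0
s8: b8⊕b9⊕b10⊕b11⊕b12⊕b13⊕b14⊕b15 = 0⊕0⊕1⊕0⊕1⊕0⊕0⊕1 = 1
Syndrome (s8...s1) = 1010 → position 10.
Flip bit 10: corrected codeword = 110000000001001
Data bits at positions 3,5,6,7,9,10,11,12,13,14,15: 00000001001

00000001001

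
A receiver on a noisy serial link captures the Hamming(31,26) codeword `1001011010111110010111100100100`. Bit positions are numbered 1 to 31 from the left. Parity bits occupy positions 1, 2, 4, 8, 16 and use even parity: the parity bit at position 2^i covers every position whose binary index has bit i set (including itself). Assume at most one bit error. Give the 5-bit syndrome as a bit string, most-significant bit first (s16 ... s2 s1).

10011

s1: b1⊕b3⊕b5⊕b7⊕b9⊕b11⊕b13⊕b15⊕b17⊕b19⊕b21⊕b23⊕b25⊕b27⊕b29⊕b31 = 1⊕0⊕0⊕1⊕1⊕1⊕1⊕1⊕0⊕0⊕1⊕1⊕0⊕0⊕1⊕0 = 1
s2: b2⊕b3⊕b6⊕b7⊕b10⊕b11⊕b14⊕b15⊕b18⊕b19⊕b22⊕b23⊕b26⊕b27⊕b30⊕b31 = 0⊕0⊕1⊕1⊕0⊕1⊕1⊕1⊕1⊕0⊕1⊕1⊕1⊕0⊕0⊕0 = 1
s4: b4⊕b5⊕b6⊕b7⊕b12⊕b13⊕b14⊕b15⊕b20⊕b21⊕b22⊕b23⊕b28⊕b29⊕b30⊕b31 = 1⊕0⊕1⊕1⊕1⊕1⊕1⊕1⊕1⊕1⊕1⊕1⊕0⊕1⊕0⊕0 = 0
s8: b8⊕b9⊕b10⊕b11⊕b12⊕b13⊕b14⊕b15⊕b24⊕b25⊕b26⊕b27⊕b28⊕b29⊕b30⊕b31 = 0⊕1⊕0⊕1⊕1⊕1⊕1⊕1⊕0⊕0⊕1⊕0⊕0⊕1⊕0⊕0 = 0
s16: b16⊕b17⊕b18⊕b19⊕b20⊕b21⊕b22⊕b23⊕b24⊕b25⊕b26⊕b27⊕b28⊕b29⊕b30⊕b31 = 0⊕0⊕1⊕0⊕1⊕1⊕1⊕1⊕0⊕0⊕1⊕0⊕0⊕1⊕0⊕0 = 1
Syndrome (s16...s1) = 10011 → position 19.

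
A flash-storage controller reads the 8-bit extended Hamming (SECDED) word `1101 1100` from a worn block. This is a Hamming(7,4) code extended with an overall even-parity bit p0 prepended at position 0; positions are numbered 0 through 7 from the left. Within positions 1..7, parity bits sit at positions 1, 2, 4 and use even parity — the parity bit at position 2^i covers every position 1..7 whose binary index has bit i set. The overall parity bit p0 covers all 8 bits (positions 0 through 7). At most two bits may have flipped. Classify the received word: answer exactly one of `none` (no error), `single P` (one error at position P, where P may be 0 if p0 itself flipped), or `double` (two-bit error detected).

s1: b1⊕b3⊕b5⊕b7 = 1⊕1⊕1⊕0 = 1
s2: b2⊕b3⊕b6⊕b7 = 0⊕1⊕0⊕0 = 1
s4: b4⊕b5⊕b6⊕b7 = 1⊕1⊕0⊕0 = 0
Syndrome (s4...s1) = 011 → position 3.
Overall parity (XOR of all 8 bits, including p0): 1⊕1⊕0⊕1⊕1⊕1⊕0⊕0 = 1
Overall=1, syndrome position=3 → single-bit error at position 3.

single 3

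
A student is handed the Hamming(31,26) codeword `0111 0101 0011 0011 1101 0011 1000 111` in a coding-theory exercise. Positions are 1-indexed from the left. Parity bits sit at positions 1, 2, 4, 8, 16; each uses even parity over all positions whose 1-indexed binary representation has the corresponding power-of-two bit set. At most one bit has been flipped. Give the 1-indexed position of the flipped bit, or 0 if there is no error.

14

s1: b1⊕b3⊕b5⊕b7⊕b9⊕b11⊕b13⊕b15⊕b17⊕b19⊕b21⊕b23⊕b25⊕b27⊕b29⊕b31 = 0⊕1⊕0⊕0⊕0⊕1⊕0⊕1⊕1⊕0⊕0⊕1⊕1⊕0⊕1⊕1 = 0
s2: b2⊕b3⊕b6⊕b7⊕b10⊕b11⊕b14⊕b15⊕b18⊕b19⊕b22⊕b23⊕b26⊕b27⊕b30⊕b31 = 1⊕1⊕1⊕0⊕0⊕1⊕0⊕1⊕1⊕0⊕0⊕1⊕0⊕0⊕1⊕1 = 1
s4: b4⊕b5⊕b6⊕b7⊕b12⊕b13⊕b14⊕b15⊕b20⊕b21⊕b22⊕b23⊕b28⊕b29⊕b30⊕b31 = 1⊕0⊕1⊕0⊕1⊕0⊕0⊕1⊕1⊕0⊕0⊕1⊕0⊕1⊕1⊕1 = 1
s8: b8⊕b9⊕b10⊕b11⊕b12⊕b13⊕b14⊕b15⊕b24⊕b25⊕b26⊕b27⊕b28⊕b29⊕b30⊕b31 = 1⊕0⊕0⊕1⊕1⊕0⊕0⊕1⊕1⊕1⊕0⊕0⊕0⊕1⊕1⊕1 = 1
s16: b16⊕b17⊕b18⊕b19⊕b20⊕b21⊕b22⊕b23⊕b24⊕b25⊕b26⊕b27⊕b28⊕b29⊕b30⊕b31 = 1⊕1⊕1⊕0⊕1⊕0⊕0⊕1⊕1⊕1⊕0⊕0⊕0⊕1⊕1⊕1 = 0
Syndrome (s16...s1) = 01110 → position 14.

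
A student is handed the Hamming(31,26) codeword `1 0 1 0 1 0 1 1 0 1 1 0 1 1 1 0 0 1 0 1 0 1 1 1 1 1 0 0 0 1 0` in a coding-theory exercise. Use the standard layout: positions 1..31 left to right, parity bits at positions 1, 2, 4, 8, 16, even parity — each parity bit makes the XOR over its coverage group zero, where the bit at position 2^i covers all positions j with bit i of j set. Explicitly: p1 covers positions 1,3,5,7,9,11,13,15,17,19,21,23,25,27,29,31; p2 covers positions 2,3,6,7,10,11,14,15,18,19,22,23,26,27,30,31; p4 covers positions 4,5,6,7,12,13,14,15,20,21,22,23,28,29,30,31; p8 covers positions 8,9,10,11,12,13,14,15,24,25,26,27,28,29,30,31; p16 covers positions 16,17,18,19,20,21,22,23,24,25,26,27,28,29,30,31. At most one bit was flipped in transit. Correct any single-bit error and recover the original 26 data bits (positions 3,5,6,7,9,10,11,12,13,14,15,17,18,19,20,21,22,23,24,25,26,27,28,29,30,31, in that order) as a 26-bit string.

11000110111010101111100010

s1: b1⊕b3⊕b5⊕b7⊕b9⊕b11⊕b13⊕b15⊕b17⊕b19⊕b21⊕b23⊕b25⊕b27⊕b29⊕b31 = 1⊕1⊕1⊕1⊕0⊕1⊕1⊕1⊕0⊕0⊕0⊕1⊕1⊕0⊕0⊕0 = 1
s2: b2⊕b3⊕b6⊕b7⊕b10⊕b11⊕b14⊕b15⊕b18⊕b19⊕b22⊕b23⊕b26⊕b27⊕b30⊕b31 = 0⊕1⊕0⊕1⊕1⊕1⊕1⊕1⊕1⊕0⊕1⊕1⊕1⊕0⊕1⊕0 = 1
s4: b4⊕b5⊕b6⊕b7⊕b12⊕b13⊕b14⊕b15⊕b20⊕b21⊕b22⊕b23⊕b28⊕b29⊕b30⊕b31 = 0⊕1⊕0⊕1⊕0⊕1⊕1⊕1⊕1⊕0⊕1⊕1⊕0⊕0⊕1⊕0 = 1
s8: b8⊕b9⊕b10⊕b11⊕b12⊕b13⊕b14⊕b15⊕b24⊕b25⊕b26⊕b27⊕b28⊕b29⊕b30⊕b31 = 1⊕0⊕1⊕1⊕0⊕1⊕1⊕1⊕1⊕1⊕1⊕0⊕0⊕0⊕1⊕0 = 0
s16: b16⊕b17⊕b18⊕b19⊕b20⊕b21⊕b22⊕b23⊕b24⊕b25⊕b26⊕b27⊕b28⊕b29⊕b30⊕b31 = 0⊕0⊕1⊕0⊕1⊕0⊕1⊕1⊕1⊕1⊕1⊕0⊕0⊕0⊕1⊕0 = 0
Syndrome (s16...s1) = 00111 → position 7.
Flip bit 7: corrected codeword = 1010100101101110010101111100010
Data bits at positions 3,5,6,7,9,10,11,12,13,14,15,17,18,19,20,21,22,23,24,25,26,27,28,29,30,31: 11000110111010101111100010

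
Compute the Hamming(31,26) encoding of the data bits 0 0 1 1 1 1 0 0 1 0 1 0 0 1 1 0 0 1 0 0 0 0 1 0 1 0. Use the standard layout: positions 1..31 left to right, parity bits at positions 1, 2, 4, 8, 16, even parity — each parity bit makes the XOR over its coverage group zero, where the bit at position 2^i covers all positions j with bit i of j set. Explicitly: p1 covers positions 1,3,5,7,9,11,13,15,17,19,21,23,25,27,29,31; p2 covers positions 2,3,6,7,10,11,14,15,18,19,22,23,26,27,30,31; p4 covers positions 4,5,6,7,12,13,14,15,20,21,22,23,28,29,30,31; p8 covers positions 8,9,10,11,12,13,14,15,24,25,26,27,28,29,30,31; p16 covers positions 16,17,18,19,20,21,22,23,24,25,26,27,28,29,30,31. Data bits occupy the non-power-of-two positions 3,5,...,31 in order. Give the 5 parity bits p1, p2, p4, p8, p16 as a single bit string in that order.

Place data bits at non-power-of-two positions: b3=0, b5=0, b6=1, b7=1, b9=1, b10=1, b11=0, b12=0, b13=1, b14=0, b15=1, b17=0, b18=0, b19=1, b20=1, b21=0, b22=0, b23=1, b24=0, b25=0, b26=0, b27=0, b28=1, b29=0, b30=1, b31=0.
p1 = XOR of data positions {3,5,7,9,11,13,15,17,19,21,23,25,27,29,31} = 0⊕0⊕1⊕1⊕0⊕1⊕1⊕0⊕1⊕0⊕1⊕0⊕0⊕0⊕0 = 0
p2 = XOR of data positions {3,6,7,10,11,14,15,18,19,22,23,26,27,30,31} = 0⊕1⊕1⊕1⊕0⊕0⊕1⊕0⊕1⊕0⊕1⊕0⊕0⊕1⊕0 = 1
p4 = XOR of data positions {5,6,7,12,13,14,15,20,21,22,23,28,29,30,31} = 0⊕1⊕1⊕0⊕1⊕0⊕1⊕1⊕0⊕0⊕1⊕1⊕0⊕1⊕0 = 0
p8 = XOR of data positions {9,10,11,12,13,14,15,24,25,26,27,28,29,30,31} = 1⊕1⊕0⊕0⊕1⊕0⊕1⊕0⊕0⊕0⊕0⊕1⊕0⊕1⊕0 = 0
p16 = XOR of data positions {17,18,19,20,21,22,23,24,25,26,27,28,29,30,31} = 0⊕0⊕1⊕1⊕0⊕0⊕1⊕0⊕0⊕0⊕0⊕1⊕0⊕1⊕0 = 1
Parity bits p1,p2,p4,p8,p16 = 01001

01001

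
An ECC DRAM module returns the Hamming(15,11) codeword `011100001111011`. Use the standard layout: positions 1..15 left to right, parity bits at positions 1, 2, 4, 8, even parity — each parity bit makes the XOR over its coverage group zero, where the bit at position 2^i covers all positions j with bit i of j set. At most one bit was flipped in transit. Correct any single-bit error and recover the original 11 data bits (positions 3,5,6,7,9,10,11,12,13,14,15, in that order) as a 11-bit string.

s1: b1⊕b3⊕b5⊕b7⊕b9⊕b11⊕b13⊕b15 = 0⊕1⊕0⊕0⊕1⊕1⊕0⊕1 = 0
s2: b2⊕b3⊕b6⊕b7⊕b10⊕b11⊕b14⊕b15 = 1⊕1⊕0⊕0⊕1⊕1⊕1⊕1 = 0
s4: b4⊕b5⊕b6⊕b7⊕b12⊕b13⊕b14⊕b15 = 1⊕0⊕0⊕0⊕1⊕0⊕1⊕1 = 0
s8: b8⊕b9⊕b10⊕b11⊕b12⊕b13⊕b14⊕b15 = 0⊕1⊕1⊕1⊕1⊕0⊕1⊕1 = 0
Syndrome (s8...s1) = 0000 → position 0 (no error).
No correction needed.
Data bits at positions 3,5,6,7,9,10,11,12,13,14,15: 10001111011

10001111011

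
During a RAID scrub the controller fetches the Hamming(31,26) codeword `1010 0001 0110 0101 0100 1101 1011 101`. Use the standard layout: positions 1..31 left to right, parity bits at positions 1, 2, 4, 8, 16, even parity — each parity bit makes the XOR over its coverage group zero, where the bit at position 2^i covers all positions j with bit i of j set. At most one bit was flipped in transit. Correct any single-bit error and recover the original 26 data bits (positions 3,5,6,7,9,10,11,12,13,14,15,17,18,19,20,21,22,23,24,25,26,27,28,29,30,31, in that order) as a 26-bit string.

10000110010010011011011101

s1: b1⊕b3⊕b5⊕b7⊕b9⊕b11⊕b13⊕b15⊕b17⊕b19⊕b21⊕b23⊕b25⊕b27⊕b29⊕b31 = 1⊕1⊕0⊕0⊕0⊕1⊕0⊕0⊕0⊕0⊕1⊕0⊕1⊕1⊕1⊕1 = 0
s2: b2⊕b3⊕b6⊕b7⊕b10⊕b11⊕b14⊕b15⊕b18⊕b19⊕b22⊕b23⊕b26⊕b27⊕b30⊕b31 = 0⊕1⊕0⊕0⊕1⊕1⊕1⊕0⊕1⊕0⊕1⊕0⊕0⊕1⊕0⊕1 = 0
s4: b4⊕b5⊕b6⊕b7⊕b12⊕b13⊕b14⊕b15⊕b20⊕b21⊕b22⊕b23⊕b28⊕b29⊕b30⊕b31 = 0⊕0⊕0⊕0⊕0⊕0⊕1⊕0⊕0⊕1⊕1⊕0⊕1⊕1⊕0⊕1 = 0
s8: b8⊕b9⊕b10⊕b11⊕b12⊕b13⊕b14⊕b15⊕b24⊕b25⊕b26⊕b27⊕b28⊕b29⊕b30⊕b31 = 1⊕0⊕1⊕1⊕0⊕0⊕1⊕0⊕1⊕1⊕0⊕1⊕1⊕1⊕0⊕1 = 0
s16: b16⊕b17⊕b18⊕b19⊕b20⊕b21⊕b22⊕b23⊕b24⊕b25⊕b26⊕b27⊕b28⊕b29⊕b30⊕b31 = 1⊕0⊕1⊕0⊕0⊕1⊕1⊕0⊕1⊕1⊕0⊕1⊕1⊕1⊕0⊕1 = 0
Syndrome (s16...s1) = 00000 → position 0 (no error).
No correction needed.
Data bits at positions 3,5,6,7,9,10,11,12,13,14,15,17,18,19,20,21,22,23,24,25,26,27,28,29,30,31: 10000110010010011011011101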